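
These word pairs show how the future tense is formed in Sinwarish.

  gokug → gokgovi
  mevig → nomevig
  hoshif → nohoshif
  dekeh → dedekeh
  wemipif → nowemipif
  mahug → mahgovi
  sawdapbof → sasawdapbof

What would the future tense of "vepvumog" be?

vevepvumog

"vepvumog" has last vowel 'o'. The one such stem in the data (sawdapbof → sasawdapbof) repeats the first consonant+vowel as a prefix (as does dekeh), so the same rule applies.
The other patterns: stems whose last vowel is 'u' delete the last vowel and add -ovi; stems whose last vowel is 'i' add the prefix no-.
So vepvumog → vevepvumog.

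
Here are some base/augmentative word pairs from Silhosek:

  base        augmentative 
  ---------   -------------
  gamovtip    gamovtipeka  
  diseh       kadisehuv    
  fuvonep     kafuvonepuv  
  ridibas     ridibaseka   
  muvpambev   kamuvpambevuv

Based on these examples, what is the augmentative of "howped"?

kahowpeduv

"howped" has last vowel 'e'. The stems whose last vowel is 'e' (muvpambev → kamuvpambevuv, fuvonep → kafuvonepuv, diseh → kadisehuv) add ka- … -uv around the stem.
So howped → kahowpeduv.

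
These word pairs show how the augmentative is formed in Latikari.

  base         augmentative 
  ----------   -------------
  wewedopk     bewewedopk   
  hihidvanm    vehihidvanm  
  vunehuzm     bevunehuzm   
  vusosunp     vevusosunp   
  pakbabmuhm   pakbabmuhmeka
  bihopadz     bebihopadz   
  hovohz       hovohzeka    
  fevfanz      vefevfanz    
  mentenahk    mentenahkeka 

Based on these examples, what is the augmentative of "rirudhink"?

verirudhink

pakbabmuhm and hihidvanm both end in -m yet inflect differently (pakbabmuhmeka, vehihidvanm), so the final letter is not what conditions the rule; the second-to-last letter is.
"rirudhink" has second-to-last letter 'n'. The stems whose second-to-last letter is 'n' (hihidvanm → vehihidvanm, vusosunp → vevusosunp, fevfanz → vefevfanz) add the prefix ve-.
So rirudhink → verirudhink.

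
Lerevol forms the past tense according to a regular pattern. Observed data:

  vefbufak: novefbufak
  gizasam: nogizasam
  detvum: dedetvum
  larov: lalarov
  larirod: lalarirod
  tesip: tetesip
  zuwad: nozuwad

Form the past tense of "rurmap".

norurmap

gizasam and detvum both end in -m yet inflect differently (nogizasam, dedetvum), so the final letter is not what conditions the rule; the last vowel is.
"rurmap" has last vowel 'a'. The stems whose last vowel is 'a' (zuwad → nozuwad, vefbufak → novefbufak, gizasam → nogizasam) add the prefix no-.
So rurmap → norurmap.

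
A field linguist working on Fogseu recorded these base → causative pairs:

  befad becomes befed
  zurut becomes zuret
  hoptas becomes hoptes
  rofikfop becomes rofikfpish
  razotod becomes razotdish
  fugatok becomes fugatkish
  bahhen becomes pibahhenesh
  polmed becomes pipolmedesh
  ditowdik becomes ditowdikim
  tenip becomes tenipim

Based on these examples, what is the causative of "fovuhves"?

befad and razotod both end in -d yet inflect differently (befed, razotdish), so the final letter is not what conditions the rule; the last vowel is.
"fovuhves" has last vowel 'e'. The stems whose last vowel is 'e' (bahhen → pibahhenesh, polmed → pipolmedesh) add pi- … -esh around the stem.
So fovuhves → pifovuhvesesh.

pifovuhvesesh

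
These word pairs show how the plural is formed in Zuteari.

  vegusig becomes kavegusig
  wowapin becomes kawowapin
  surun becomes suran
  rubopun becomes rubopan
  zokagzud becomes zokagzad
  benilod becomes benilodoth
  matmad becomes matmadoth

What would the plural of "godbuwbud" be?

godbuwbad

"godbuwbud" has last vowel 'u'. The stems whose last vowel is 'u' (surun → suran, rubopun → rubopan, zokagzud → zokagzad) change the last vowel to 'a'.
So godbuwbud → godbuwbad.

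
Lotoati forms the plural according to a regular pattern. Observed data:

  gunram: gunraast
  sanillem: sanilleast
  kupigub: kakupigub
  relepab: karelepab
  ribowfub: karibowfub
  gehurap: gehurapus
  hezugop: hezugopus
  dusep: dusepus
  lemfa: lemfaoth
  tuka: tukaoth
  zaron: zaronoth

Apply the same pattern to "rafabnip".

gunram and relepab both have last vowel 'a' yet inflect differently (gunraast, karelepab), so the last vowel is not what conditions the rule; the final letter is.
"rafabnip" ends in -p. The stems ending in -p (gehurap → gehurapus, hezugop → hezugopus, dusep → dusepus) add -us.
The other patterns: stems ending in -m drop the final letter and add -ast; stems ending in -b add the prefix ka-; stems ending in -a or -n add -oth.
So rafabnip → rafabnipus.

rafabnipus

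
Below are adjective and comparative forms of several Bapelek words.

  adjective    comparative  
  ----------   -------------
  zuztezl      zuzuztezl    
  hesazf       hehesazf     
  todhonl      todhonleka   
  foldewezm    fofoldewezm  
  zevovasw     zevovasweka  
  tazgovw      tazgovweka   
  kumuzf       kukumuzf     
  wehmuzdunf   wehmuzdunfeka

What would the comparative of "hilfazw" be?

kumuzf and wehmuzdunf both end in -f yet inflect differently (kukumuzf, wehmuzdunfeka), so the final letter is not what conditions the rule; the second-to-last letter is.
"hilfazw" has second-to-last letter 'z'. The stems whose second-to-last letter is 'z' (kumuzf → kukumuzf, foldewezm → fofoldewezm, hesazf → hehesazf) repeat the first consonant+vowel as a prefix.
The other pattern: stems whose second-to-last letter is 'n', 's' or 'v' add -eka.
So hilfazw → hihilfazw.

hihilfazw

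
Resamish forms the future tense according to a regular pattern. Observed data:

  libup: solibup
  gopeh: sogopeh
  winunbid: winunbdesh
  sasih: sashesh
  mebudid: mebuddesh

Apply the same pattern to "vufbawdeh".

sasih and gopeh both end in -h yet inflect differently (sashesh, sogopeh), so the final letter is not what conditions the rule; the last vowel is.
"vufbawdeh" has last vowel 'e'. The one such stem in the data (gopeh → sogopeh) adds the prefix so-, so the same rule applies.
So vufbawdeh → sovufbawdeh.

sovufbawdeh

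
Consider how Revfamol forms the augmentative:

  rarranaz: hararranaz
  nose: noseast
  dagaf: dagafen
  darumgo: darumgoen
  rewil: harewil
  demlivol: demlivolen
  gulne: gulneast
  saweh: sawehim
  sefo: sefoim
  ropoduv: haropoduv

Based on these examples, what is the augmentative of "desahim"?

"desahim" begins with d-. The stems beginning with d- (darumgo → darumgoen, dagaf → dagafen, demlivol → demlivolen) add -en.
So desahim → desahimen.

desahimen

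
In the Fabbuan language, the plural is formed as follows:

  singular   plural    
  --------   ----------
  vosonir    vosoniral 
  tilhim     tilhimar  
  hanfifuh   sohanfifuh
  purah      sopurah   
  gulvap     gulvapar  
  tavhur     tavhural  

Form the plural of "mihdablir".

tavhur and hanfifuh both have last vowel 'u' yet inflect differently (tavhural, sohanfifuh), so the last vowel is not what conditions the rule; the final letter is.
"mihdablir" ends in -r. The stems ending in -r (tavhur → tavhural, vosonir → vosoniral) add -al.
The other patterns: stems ending in -h add the prefix so-; stems ending in -m or -p add -ar.
So mihdablir → mihdabliral.

mihdabliral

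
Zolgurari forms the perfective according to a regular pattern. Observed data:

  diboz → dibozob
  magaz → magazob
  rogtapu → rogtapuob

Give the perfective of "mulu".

muluob

Every pair shown (diboz → dibozob, magaz → magazob, rogtapu → rogtapuob) follows the same rule: add -ob.
So mulu → muluob.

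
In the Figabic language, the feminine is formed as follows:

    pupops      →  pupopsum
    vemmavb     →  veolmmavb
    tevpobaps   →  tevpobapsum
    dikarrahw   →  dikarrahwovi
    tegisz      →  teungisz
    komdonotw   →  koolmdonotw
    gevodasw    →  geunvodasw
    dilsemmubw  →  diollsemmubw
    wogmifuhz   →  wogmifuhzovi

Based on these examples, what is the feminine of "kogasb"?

gevodasw and dikarrahw both end in -w yet inflect differently (geunvodasw, dikarrahwovi), so the final letter is not what conditions the rule; the second-to-last letter is.
"kogasb" has second-to-last letter 's'. The stems whose second-to-last letter is 's' (gevodasw → geunvodasw, tegisz → teungisz) insert -un- after the first vowel.
The other patterns: stems whose second-to-last letter is 'h' add -ovi; stems whose second-to-last letter is 'p' add -um; stems whose second-to-last letter is 'b', 't' or 'v' insert -ol- after the first vowel.
So kogasb → koungasb.

koungasb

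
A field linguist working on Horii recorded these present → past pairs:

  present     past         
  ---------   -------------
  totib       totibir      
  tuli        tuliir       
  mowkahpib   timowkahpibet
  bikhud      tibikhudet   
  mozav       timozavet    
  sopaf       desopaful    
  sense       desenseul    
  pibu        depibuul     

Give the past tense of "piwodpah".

totib and mowkahpib both end in -b yet inflect differently (totibir, timowkahpibet), so the final letter is not what conditions the rule; the first letter is.
"piwodpah" begins with p-. The one such stem in the data (pibu → depibuul) adds de- … -ul around the stem, so the same rule applies.
The other patterns: stems beginning with t- add -ir; stems beginning with b- or m- add ti- … -et around the stem.
So piwodpah → depiwodpahul.

depiwodpahul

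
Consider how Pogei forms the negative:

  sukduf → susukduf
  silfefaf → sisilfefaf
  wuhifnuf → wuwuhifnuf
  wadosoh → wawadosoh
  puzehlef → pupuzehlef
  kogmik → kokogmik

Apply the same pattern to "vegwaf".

vevegwaf

Every pair shown (sukduf → susukduf, silfefaf → sisilfefaf, wuhifnuf → wuwuhifnuf, …) follows the same rule: repeat the first consonant+vowel as a prefix.
So vegwaf → vevegwaf.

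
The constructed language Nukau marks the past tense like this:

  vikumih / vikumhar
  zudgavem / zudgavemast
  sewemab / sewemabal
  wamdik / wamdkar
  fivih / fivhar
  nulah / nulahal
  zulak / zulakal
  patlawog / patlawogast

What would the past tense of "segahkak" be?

segahkakal

nulah and fivih both end in -h yet inflect differently (nulahal, fivhar), so the final letter is not what conditions the rule; the last vowel is.
"segahkak" has last vowel 'a'. The stems whose last vowel is 'a' (zulak → zulakal, nulah → nulahal, sewemab → sewemabal) add -al.
So segahkak → segahkakal.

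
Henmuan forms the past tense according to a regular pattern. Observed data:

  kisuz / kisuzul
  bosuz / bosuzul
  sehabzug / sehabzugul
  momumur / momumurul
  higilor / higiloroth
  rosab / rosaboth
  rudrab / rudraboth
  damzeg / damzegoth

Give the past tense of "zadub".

zadubul

momumur and higilor both end in -r yet inflect differently (momumurul, higiloroth), so the final letter is not what conditions the rule; the last vowel is.
"zadub" has last vowel 'u'. The stems whose last vowel is 'u' (kisuz → kisuzul, bosuz → bosuzul, sehabzug → sehabzugul) add -ul.
So zadub → zadubul.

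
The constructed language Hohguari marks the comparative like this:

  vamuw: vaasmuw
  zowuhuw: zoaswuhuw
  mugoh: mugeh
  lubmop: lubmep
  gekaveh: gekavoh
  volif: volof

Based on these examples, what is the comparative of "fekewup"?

feaskewup

mugoh and gekaveh both end in -h yet inflect differently (mugeh, gekavoh), so the final letter is not what conditions the rule; the last vowel is.
"fekewup" has last vowel 'u'. The stems whose last vowel is 'u' (vamuw → vaasmuw, zowuhuw → zoaswuhuw) insert -as- after the first vowel.
So fekewup → feaskewup.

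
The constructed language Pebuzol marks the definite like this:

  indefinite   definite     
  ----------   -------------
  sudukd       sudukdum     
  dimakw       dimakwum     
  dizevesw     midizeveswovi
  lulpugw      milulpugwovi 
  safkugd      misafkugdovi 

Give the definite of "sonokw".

dimakw and dizevesw both end in -w yet inflect differently (dimakwum, midizeveswovi), so the final letter is not what conditions the rule; the second-to-last letter is.
"sonokw" has second-to-last letter 'k'. The stems whose second-to-last letter is 'k' (sudukd → sudukdum, dimakw → dimakwum) add -um.
The other pattern: stems whose second-to-last letter is 'g' or 's' add mi- … -ovi around the stem.
So sonokw → sonokwum.

sonokwum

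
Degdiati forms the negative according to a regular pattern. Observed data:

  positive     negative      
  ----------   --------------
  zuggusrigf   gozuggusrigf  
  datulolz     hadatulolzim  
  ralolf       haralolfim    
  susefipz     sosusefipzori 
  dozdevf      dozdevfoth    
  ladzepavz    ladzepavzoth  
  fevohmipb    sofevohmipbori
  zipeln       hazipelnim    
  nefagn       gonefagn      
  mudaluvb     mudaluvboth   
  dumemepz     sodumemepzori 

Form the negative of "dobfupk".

sodobfupkori

"dobfupk" has second-to-last letter 'p'. The stems whose second-to-last letter is 'p' (susefipz → sosusefipzori, dumemepz → sodumemepzori, fevohmipb → sofevohmipbori) add so- … -ori around the stem.
So dobfupk → sodobfupkori.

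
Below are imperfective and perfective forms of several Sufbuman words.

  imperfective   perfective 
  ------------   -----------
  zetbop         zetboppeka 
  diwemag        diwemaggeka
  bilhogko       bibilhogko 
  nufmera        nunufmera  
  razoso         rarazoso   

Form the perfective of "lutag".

lutaggeka

zetbop and bilhogko both have last vowel 'o' yet inflect differently (zetboppeka, bibilhogko), so the last vowel is not what conditions the rule; whether the stem ends in a vowel or a consonant is.
"lutag" ends in a consonant. The stems ending in a consonant (zetbop → zetboppeka, diwemag → diwemaggeka) double the final consonant and add -eka.
The other pattern: stems ending in a vowel repeat the first consonant+vowel as a prefix.
So lutag → lutaggeka.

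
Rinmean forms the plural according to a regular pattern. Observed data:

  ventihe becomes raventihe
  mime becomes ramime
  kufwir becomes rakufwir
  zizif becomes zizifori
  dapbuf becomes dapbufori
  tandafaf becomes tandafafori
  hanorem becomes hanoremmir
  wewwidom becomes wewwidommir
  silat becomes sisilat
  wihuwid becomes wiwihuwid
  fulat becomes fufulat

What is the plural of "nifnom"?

kufwir and zizif both have last vowel 'i' yet inflect differently (rakufwir, zizifori), so the last vowel is not what conditions the rule; the final letter is.
"nifnom" ends in -m. The stems ending in -m (hanorem → hanoremmir, wewwidom → wewwidommir) double the final consonant and add -ir.
The other patterns: stems ending in -e or -r add the prefix ra-; stems ending in -f add -ori; stems ending in -d or -t repeat the first consonant+vowel as a prefix.
So nifnom → nifnommir.

nifnommir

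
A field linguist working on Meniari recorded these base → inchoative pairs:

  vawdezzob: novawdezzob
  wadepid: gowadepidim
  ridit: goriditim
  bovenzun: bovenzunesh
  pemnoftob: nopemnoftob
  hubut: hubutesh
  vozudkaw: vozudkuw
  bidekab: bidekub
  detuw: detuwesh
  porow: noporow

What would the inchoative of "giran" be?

detuw and porow both end in -w yet inflect differently (detuwesh, noporow), so the final letter is not what conditions the rule; the last vowel is.
"giran" has last vowel 'a'. The stems whose last vowel is 'a' (vozudkaw → vozudkuw, bidekab → bidekub) change the last vowel to 'u'.
The other patterns: stems whose last vowel is 'u' add -esh; stems whose last vowel is 'o' add the prefix no-; stems whose last vowel is 'i' add go- … -im around the stem.
So giran → girun.

girun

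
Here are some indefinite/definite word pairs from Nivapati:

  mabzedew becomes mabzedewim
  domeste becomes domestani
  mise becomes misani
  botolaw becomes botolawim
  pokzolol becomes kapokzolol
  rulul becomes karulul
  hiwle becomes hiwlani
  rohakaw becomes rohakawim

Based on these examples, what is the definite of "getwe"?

getwani

mabzedew and domeste both have last vowel 'e' yet inflect differently (mabzedewim, domestani), so the last vowel is not what conditions the rule; the final letter is.
"getwe" ends in -e. The stems ending in -e (domeste → domestani, mise → misani, hiwle → hiwlani) drop the final letter and add -ani.
So getwe → getwani.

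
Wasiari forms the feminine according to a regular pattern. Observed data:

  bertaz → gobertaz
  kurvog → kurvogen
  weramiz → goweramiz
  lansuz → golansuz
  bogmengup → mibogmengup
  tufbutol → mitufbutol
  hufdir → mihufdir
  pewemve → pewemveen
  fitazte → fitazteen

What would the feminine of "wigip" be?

"wigip" ends in -p. The one such stem in the data (bogmengup → mibogmengup) adds the prefix mi-, so the same rule applies.
So wigip → miwigip.

miwigip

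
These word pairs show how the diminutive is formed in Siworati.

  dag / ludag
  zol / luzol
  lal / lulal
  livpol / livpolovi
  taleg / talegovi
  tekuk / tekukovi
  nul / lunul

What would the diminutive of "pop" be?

"pop" has 1 vowel. The stems with 1 vowel (nul → lunul, lal → lulal, dag → ludag) add the prefix lu-.
The other pattern: stems with 2 vowels add -ovi.
So pop → lupop.

lupop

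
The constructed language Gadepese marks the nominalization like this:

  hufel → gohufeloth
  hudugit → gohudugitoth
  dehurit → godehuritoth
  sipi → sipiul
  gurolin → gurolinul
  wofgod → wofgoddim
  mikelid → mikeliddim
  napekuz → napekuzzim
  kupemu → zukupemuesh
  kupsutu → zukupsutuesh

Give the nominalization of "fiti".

fitiul

hudugit and sipi both have last vowel 'i' yet inflect differently (gohudugitoth, sipiul), so the last vowel is not what conditions the rule; the final letter is.
"fiti" ends in -i. The one such stem in the data (sipi → sipiul) adds -ul, so the same rule applies.
The other patterns: stems ending in -l or -t add go- … -oth around the stem; stems ending in -d or -z double the final consonant and add -im; stems ending in -u add zu- … -esh around the stem.
So fiti → fitiul.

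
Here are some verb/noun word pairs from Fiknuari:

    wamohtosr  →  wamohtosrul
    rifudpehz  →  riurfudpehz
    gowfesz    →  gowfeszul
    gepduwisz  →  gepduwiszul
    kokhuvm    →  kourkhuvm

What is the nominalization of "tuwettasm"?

tuwettasmul

gowfesz and rifudpehz both end in -z yet inflect differently (gowfeszul, riurfudpehz), so the final letter is not what conditions the rule; the second-to-last letter is.
"tuwettasm" has second-to-last letter 's'. The stems whose second-to-last letter is 's' (gowfesz → gowfeszul, gepduwisz → gepduwiszul, wamohtosr → wamohtosrul) add -ul.
So tuwettasm → tuwettasmul.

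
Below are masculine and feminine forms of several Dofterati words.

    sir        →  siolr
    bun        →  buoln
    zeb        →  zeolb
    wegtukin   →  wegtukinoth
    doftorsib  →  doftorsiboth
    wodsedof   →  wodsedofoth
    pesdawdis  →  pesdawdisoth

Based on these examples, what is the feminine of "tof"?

bun and wegtukin both end in -n yet inflect differently (buoln, wegtukinoth), so the final letter is not what conditions the rule; the number of vowels is.
"tof" has 1 vowel. The stems with 1 vowel (sir → siolr, bun → buoln, zeb → zeolb) insert -ol- after the first vowel.
So tof → toolf.

toolf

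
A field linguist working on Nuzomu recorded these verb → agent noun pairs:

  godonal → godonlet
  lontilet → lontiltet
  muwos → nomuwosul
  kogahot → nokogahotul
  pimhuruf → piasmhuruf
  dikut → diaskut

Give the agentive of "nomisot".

nonomisotul

"nomisot" has last vowel 'o'. The stems whose last vowel is 'o' (muwos → nomuwosul, kogahot → nokogahotul) add no- … -ul around the stem.
The other patterns: stems whose last vowel is 'u' insert -as- after the first vowel; stems whose last vowel is 'a' or 'e' delete the last vowel and add -et.
So nomisot → nonomisotul.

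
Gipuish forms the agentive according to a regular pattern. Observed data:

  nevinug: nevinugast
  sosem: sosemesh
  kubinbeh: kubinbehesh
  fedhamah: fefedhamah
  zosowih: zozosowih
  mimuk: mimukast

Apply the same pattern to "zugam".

zosowih and kubinbeh both end in -h yet inflect differently (zozosowih, kubinbehesh), so the final letter is not what conditions the rule; the last vowel is.
"zugam" has last vowel 'a'. The one such stem in the data (fedhamah → fefedhamah) repeats the first consonant+vowel as a prefix (as does zosowih), so the same rule applies.
So zugam → zuzugam.

zuzugam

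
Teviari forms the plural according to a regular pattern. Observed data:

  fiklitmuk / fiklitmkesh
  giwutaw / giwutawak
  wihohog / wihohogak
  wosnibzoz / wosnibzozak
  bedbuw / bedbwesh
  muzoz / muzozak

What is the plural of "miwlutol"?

miwlutolak

"miwlutol" has last vowel 'o'. The stems whose last vowel is 'o' (wihohog → wihohogak, wosnibzoz → wosnibzozak, muzoz → muzozak) add -ak.
The other pattern: stems whose last vowel is 'u' delete the last vowel and add -esh.
So miwlutol → miwlutolak.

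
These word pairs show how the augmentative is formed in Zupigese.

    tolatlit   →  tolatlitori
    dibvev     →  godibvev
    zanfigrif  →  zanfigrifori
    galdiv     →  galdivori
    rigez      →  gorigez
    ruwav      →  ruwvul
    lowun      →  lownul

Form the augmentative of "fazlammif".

dibvev and galdiv both end in -v yet inflect differently (godibvev, galdivori), so the final letter is not what conditions the rule; the last vowel is.
"fazlammif" has last vowel 'i'. The stems whose last vowel is 'i' (zanfigrif → zanfigrifori, galdiv → galdivori, tolatlit → tolatlitori) add -ori.
The other patterns: stems whose last vowel is 'e' add the prefix go-; stems whose last vowel is 'a' or 'u' delete the last vowel and add -ul.
So fazlammif → fazlammifori.

fazlammifori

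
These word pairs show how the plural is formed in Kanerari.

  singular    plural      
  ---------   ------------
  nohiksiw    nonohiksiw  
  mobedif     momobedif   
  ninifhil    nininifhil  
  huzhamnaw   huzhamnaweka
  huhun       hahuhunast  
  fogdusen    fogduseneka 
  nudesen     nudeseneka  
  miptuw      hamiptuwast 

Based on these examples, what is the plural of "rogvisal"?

rogvisaleka

nohiksiw and miptuw both end in -w yet inflect differently (nonohiksiw, hamiptuwast), so the final letter is not what conditions the rule; the last vowel is.
"rogvisal" has last vowel 'a'. The one such stem in the data (huzhamnaw → huzhamnaweka) adds -eka, so the same rule applies.
So rogvisal → rogvisaleka.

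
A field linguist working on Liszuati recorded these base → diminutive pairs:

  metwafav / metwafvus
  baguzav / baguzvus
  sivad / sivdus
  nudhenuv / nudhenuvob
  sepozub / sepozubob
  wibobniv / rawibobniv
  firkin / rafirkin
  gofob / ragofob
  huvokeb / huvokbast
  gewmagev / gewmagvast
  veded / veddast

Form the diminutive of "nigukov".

metwafav and nudhenuv both end in -v yet inflect differently (metwafvus, nudhenuvob), so the final letter is not what conditions the rule; the last vowel is.
"nigukov" has last vowel 'o'. The one such stem in the data (gofob → ragofob) adds the prefix ra-, so the same rule applies.
So nigukov → ranigukov.

ranigukov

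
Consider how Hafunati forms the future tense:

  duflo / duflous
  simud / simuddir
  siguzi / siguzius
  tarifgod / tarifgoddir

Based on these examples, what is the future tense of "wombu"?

wombuus

duflo and tarifgod both have last vowel 'o' yet inflect differently (duflous, tarifgoddir), so the last vowel is not what conditions the rule; whether the stem ends in a vowel or a consonant is.
"wombu" ends in a vowel. The stems ending in a vowel (duflo → duflous, siguzi → siguzius) add -us.
So wombu → wombuus.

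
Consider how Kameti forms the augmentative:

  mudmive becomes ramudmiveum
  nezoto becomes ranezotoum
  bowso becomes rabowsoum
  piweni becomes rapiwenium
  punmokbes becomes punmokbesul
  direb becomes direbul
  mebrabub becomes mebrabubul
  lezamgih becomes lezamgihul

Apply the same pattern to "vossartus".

vossartusul

mudmive and punmokbes both have last vowel 'e' yet inflect differently (ramudmiveum, punmokbesul), so the last vowel is not what conditions the rule; whether the stem ends in a vowel or a consonant is.
"vossartus" ends in a consonant. The stems ending in a consonant (punmokbes → punmokbesul, direb → direbul, mebrabub → mebrabubul) add -ul.
So vossartus → vossartusul.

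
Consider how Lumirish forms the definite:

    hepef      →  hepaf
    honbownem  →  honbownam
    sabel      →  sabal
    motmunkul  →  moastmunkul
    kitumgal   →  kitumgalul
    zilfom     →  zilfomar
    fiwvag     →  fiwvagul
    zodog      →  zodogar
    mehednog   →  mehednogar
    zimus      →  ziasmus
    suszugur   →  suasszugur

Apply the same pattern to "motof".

motofar

"motof" has last vowel 'o'. The stems whose last vowel is 'o' (zodog → zodogar, mehednog → mehednogar, zilfom → zilfomar) add -ar.
So motof → motofar.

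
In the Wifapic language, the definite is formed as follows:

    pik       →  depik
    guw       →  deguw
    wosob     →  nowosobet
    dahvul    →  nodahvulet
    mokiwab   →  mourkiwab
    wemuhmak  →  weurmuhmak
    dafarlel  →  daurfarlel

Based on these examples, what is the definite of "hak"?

dehak

wosob and mokiwab both end in -b yet inflect differently (nowosobet, mourkiwab), so the final letter is not what conditions the rule; the number of vowels is.
"hak" has 1 vowel. The stems with 1 vowel (pik → depik, guw → deguw) add the prefix de-.
The other patterns: stems with 2 vowels add no- … -et around the stem; stems with 3 vowels insert -ur- after the first vowel.
So hak → dehak.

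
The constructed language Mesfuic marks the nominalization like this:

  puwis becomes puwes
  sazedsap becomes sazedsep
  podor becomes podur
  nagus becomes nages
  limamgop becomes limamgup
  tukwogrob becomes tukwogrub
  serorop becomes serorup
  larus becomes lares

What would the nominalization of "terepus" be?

limamgop and sazedsap both end in -p yet inflect differently (limamgup, sazedsep), so the final letter is not what conditions the rule; the last vowel is.
"terepus" has last vowel 'u'. The stems whose last vowel is 'u' (larus → lares, nagus → nages) change the last vowel to 'e'.
So terepus → terepes.

terepes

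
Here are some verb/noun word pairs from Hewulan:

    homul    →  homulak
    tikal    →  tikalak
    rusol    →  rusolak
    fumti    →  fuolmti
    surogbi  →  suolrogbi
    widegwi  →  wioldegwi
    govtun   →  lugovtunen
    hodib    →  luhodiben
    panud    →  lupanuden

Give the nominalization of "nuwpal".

homul and govtun both have last vowel 'u' yet inflect differently (homulak, lugovtunen), so the last vowel is not what conditions the rule; the final letter is.
"nuwpal" ends in -l. The stems ending in -l (homul → homulak, tikal → tikalak, rusol → rusolak) add -ak.
The other patterns: stems ending in -i insert -ol- after the first vowel; stems ending in -b, -d or -n add lu- … -en around the stem.
So nuwpal → nuwpalak.

nuwpalak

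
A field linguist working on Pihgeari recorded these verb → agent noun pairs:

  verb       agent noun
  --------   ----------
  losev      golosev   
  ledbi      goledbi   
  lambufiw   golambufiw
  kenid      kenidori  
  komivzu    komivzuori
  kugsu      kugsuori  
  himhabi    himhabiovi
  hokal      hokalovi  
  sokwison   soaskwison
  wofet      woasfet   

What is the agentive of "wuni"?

ledbi and himhabi both end in -i yet inflect differently (goledbi, himhabiovi), so the final letter is not what conditions the rule; the first letter is.
"wuni" begins with w-. The one such stem in the data (wofet → woasfet) inserts -as- after the first vowel (as does sokwison), so the same rule applies.
The other patterns: stems beginning with l- add the prefix go-; stems beginning with k- add -ori; stems beginning with h- add -ovi.
So wuni → wuasni.

wuasni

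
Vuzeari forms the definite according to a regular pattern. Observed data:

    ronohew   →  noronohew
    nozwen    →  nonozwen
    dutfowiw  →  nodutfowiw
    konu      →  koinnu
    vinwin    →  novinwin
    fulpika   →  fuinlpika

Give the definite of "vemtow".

novemtow

konu and nozwen both have 2 vowels yet inflect differently (koinnu, nonozwen), so the number of vowels is not what conditions the rule; whether the stem ends in a vowel or a consonant is.
"vemtow" ends in a consonant. The stems ending in a consonant (nozwen → nonozwen, ronohew → noronohew, dutfowiw → nodutfowiw) add the prefix no-.
The other pattern: stems ending in a vowel insert -in- after the first vowel.
So vemtow → novemtow.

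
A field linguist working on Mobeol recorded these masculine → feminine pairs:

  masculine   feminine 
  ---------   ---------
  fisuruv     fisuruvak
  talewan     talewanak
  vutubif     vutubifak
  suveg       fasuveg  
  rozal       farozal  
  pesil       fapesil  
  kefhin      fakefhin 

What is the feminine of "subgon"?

fasubgon

talewan and kefhin both end in -n yet inflect differently (talewanak, fakefhin), so the final letter is not what conditions the rule; the number of vowels is.
"subgon" has 2 vowels. The stems with 2 vowels (suveg → fasuveg, rozal → farozal, pesil → fapesil) add the prefix fa-.
The other pattern: stems with 3 vowels add -ak.
So subgon → fasubgon.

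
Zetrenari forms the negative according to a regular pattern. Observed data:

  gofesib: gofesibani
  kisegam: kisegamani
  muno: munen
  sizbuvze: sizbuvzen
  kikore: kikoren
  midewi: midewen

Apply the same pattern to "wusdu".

gofesib and midewi both have last vowel 'i' yet inflect differently (gofesibani, midewen), so the last vowel is not what conditions the rule; whether the stem ends in a vowel or a consonant is.
"wusdu" ends in a vowel. The stems ending in a vowel (muno → munen, sizbuvze → sizbuvzen, kikore → kikoren) drop the final letter and add -en.
The other pattern: stems ending in a consonant add -ani.
So wusdu → wusden.

wusden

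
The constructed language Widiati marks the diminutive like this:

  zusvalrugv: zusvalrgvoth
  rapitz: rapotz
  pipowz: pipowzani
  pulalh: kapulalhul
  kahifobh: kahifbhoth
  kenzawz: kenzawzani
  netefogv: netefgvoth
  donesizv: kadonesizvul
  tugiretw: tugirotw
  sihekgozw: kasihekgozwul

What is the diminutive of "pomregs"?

kenzawz and rapitz both end in -z yet inflect differently (kenzawzani, rapotz), so the final letter is not what conditions the rule; the second-to-last letter is.
"pomregs" has second-to-last letter 'g'. The stems whose second-to-last letter is 'g' (zusvalrugv → zusvalrgvoth, netefogv → netefgvoth) delete the last vowel and add -oth.
So pomregs → pomrgsoth.

pomrgsoth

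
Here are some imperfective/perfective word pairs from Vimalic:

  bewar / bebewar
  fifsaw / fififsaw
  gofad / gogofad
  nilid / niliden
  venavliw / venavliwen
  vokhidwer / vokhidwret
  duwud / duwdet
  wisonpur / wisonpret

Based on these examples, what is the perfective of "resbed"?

resbdet

gofad and nilid both end in -d yet inflect differently (gogofad, niliden), so the final letter is not what conditions the rule; the last vowel is.
"resbed" has last vowel 'e'. The one such stem in the data (vokhidwer → vokhidwret) deletes the last vowel and adds -et (as do duwud, wisonpur), so the same rule applies.
So resbed → resbdet.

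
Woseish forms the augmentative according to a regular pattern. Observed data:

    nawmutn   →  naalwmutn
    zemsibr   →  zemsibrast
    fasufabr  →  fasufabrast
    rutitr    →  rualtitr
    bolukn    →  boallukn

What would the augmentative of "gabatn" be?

gaalbatn

zemsibr and rutitr both end in -r yet inflect differently (zemsibrast, rualtitr), so the final letter is not what conditions the rule; the second-to-last letter is.
"gabatn" has second-to-last letter 't'. The stems whose second-to-last letter is 't' (nawmutn → naalwmutn, rutitr → rualtitr) insert -al- after the first vowel.
The other pattern: stems whose second-to-last letter is 'b' add -ast.
So gabatn → gaalbatn.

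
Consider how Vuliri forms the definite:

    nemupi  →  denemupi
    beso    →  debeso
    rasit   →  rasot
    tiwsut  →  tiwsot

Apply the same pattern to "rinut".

"rinut" ends in a consonant. The stems ending in a consonant (tiwsut → tiwsot, rasit → rasot) change the last vowel to 'o'.
The other pattern: stems ending in a vowel add the prefix de-.
So rinut → rinot.

rinot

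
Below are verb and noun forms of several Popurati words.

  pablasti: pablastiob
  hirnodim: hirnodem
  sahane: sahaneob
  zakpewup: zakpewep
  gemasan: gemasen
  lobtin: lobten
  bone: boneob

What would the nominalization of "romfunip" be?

romfunep

"romfunip" ends in a consonant. The stems ending in a consonant (lobtin → lobten, hirnodim → hirnodem, zakpewup → zakpewep) change the last vowel to 'e'.
The other pattern: stems ending in a vowel add -ob.
So romfunip → romfunep.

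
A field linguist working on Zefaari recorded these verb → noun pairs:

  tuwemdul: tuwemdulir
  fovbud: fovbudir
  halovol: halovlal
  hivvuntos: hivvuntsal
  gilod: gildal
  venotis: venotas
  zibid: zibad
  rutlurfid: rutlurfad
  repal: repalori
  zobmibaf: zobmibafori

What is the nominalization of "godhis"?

tuwemdul and halovol both end in -l yet inflect differently (tuwemdulir, halovlal), so the final letter is not what conditions the rule; the last vowel is.
"godhis" has last vowel 'i'. The stems whose last vowel is 'i' (venotis → venotas, zibid → zibad, rutlurfid → rutlurfad) change the last vowel to 'a'.
So godhis → godhas.

godhas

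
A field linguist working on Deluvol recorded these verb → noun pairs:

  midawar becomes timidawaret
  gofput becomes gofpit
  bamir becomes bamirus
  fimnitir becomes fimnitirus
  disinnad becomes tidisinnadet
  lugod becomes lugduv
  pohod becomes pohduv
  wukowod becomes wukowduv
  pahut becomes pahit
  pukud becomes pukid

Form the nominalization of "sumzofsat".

tisumzofsatet

disinnad and pukud both end in -d yet inflect differently (tidisinnadet, pukid), so the final letter is not what conditions the rule; the last vowel is.
"sumzofsat" has last vowel 'a'. The stems whose last vowel is 'a' (disinnad → tidisinnadet, midawar → timidawaret) add ti- … -et around the stem.
So sumzofsat → tisumzofsatet.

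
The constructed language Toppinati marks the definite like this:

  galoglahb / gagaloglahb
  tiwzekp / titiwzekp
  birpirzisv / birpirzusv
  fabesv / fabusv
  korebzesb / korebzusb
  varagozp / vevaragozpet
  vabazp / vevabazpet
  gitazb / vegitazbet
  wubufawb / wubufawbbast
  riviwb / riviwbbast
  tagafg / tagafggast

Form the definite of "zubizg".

galoglahb and korebzesb both end in -b yet inflect differently (gagaloglahb, korebzusb), so the final letter is not what conditions the rule; the second-to-last letter is.
"zubizg" has second-to-last letter 'z'. The stems whose second-to-last letter is 'z' (varagozp → vevaragozpet, vabazp → vevabazpet, gitazb → vegitazbet) add ve- … -et around the stem.
So zubizg → vezubizget.

vezubizget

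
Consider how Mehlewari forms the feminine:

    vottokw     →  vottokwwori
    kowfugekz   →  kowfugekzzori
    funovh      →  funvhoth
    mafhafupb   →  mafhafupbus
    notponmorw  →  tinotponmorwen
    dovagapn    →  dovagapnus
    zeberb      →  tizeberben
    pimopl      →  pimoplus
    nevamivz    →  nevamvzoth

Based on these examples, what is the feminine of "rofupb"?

rofupbus

vottokw and notponmorw both end in -w yet inflect differently (vottokwwori, tinotponmorwen), so the final letter is not what conditions the rule; the second-to-last letter is.
"rofupb" has second-to-last letter 'p'. The stems whose second-to-last letter is 'p' (mafhafupb → mafhafupbus, dovagapn → dovagapnus, pimopl → pimoplus) add -us.
The other patterns: stems whose second-to-last letter is 'k' double the final consonant and add -ori; stems whose second-to-last letter is 'r' add ti- … -en around the stem; stems whose second-to-last letter is 'v' delete the last vowel and add -oth.
So rofupb → rofupbus.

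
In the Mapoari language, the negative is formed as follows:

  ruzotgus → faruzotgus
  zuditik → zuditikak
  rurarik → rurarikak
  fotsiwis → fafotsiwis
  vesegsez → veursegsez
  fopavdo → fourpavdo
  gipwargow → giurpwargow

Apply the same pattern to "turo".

tuurro

zuditik and fotsiwis both have last vowel 'i' yet inflect differently (zuditikak, fafotsiwis), so the last vowel is not what conditions the rule; the final letter is.
"turo" ends in -o. The one such stem in the data (fopavdo → fourpavdo) inserts -ur- after the first vowel (as do gipwargow, vesegsez), so the same rule applies.
The other patterns: stems ending in -k add -ak; stems ending in -s add the prefix fa-.
So turo → tuurro.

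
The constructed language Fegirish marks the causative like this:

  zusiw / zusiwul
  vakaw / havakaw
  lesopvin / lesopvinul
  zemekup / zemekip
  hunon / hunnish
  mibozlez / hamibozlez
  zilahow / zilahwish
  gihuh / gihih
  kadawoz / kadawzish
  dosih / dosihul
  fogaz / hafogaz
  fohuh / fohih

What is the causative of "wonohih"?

kadawoz and mibozlez both end in -z yet inflect differently (kadawzish, hamibozlez), so the final letter is not what conditions the rule; the last vowel is.
"wonohih" has last vowel 'i'. The stems whose last vowel is 'i' (lesopvin → lesopvinul, dosih → dosihul, zusiw → zusiwul) add -ul.
The other patterns: stems whose last vowel is 'o' delete the last vowel and add -ish; stems whose last vowel is 'u' change the last vowel to 'i'; stems whose last vowel is 'a' or 'e' add the prefix ha-.
So wonohih → wonohihul.

wonohihul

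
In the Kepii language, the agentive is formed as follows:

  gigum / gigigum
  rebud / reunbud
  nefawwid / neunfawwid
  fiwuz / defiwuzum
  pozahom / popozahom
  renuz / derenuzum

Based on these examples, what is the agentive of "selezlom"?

seselezlom

fiwuz and rebud both have last vowel 'u' yet inflect differently (defiwuzum, reunbud), so the last vowel is not what conditions the rule; the final letter is.
"selezlom" ends in -m. The stems ending in -m (gigum → gigigum, pozahom → popozahom) repeat the first consonant+vowel as a prefix.
So selezlom → seselezlom.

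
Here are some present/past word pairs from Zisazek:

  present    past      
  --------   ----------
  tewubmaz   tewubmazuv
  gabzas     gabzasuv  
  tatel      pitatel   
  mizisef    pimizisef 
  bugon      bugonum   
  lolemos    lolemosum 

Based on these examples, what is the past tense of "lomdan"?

lomdanuv

"lomdan" has last vowel 'a'. The stems whose last vowel is 'a' (tewubmaz → tewubmazuv, gabzas → gabzasuv) add -uv.
So lomdan → lomdanuv.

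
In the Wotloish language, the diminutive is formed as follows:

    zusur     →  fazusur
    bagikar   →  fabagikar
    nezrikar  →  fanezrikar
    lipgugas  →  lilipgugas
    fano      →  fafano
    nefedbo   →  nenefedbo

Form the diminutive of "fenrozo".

fefenrozo

bagikar and lipgugas both have last vowel 'a' yet inflect differently (fabagikar, lilipgugas), so the last vowel is not what conditions the rule; the final letter is.
"fenrozo" ends in -o. The stems ending in -o (fano → fafano, nefedbo → nenefedbo) repeat the first consonant+vowel as a prefix.
So fenrozo → fefenrozo.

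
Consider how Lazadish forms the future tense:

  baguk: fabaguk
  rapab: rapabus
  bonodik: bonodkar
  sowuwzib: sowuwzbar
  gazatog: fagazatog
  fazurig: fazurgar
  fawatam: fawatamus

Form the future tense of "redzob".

"redzob" has last vowel 'o'. The one such stem in the data (gazatog → fagazatog) adds the prefix fa-, so the same rule applies.
The other patterns: stems whose last vowel is 'i' delete the last vowel and add -ar; stems whose last vowel is 'a' add -us.
So redzob → faredzob.

faredzob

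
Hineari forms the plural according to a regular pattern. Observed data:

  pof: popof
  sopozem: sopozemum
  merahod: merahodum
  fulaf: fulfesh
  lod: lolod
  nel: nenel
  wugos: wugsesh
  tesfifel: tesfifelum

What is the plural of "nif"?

ninif

"nif" has 1 vowel. The stems with 1 vowel (pof → popof, nel → nenel, lod → lolod) repeat the first consonant+vowel as a prefix.
So nif → ninif.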